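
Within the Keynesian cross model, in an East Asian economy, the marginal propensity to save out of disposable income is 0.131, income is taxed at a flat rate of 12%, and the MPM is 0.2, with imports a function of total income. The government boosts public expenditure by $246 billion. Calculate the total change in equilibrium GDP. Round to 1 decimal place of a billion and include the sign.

+$565.2 billion

MPC = 1 − MPS = 1 − 0.131 = 0.869.
Spending multiplier = 1/(1 − c(1−t) + m) = 1/(1 − 0.869×0.88 + 0.2) = 1/0.43528 ≈ 2.297.
ΔY = k × ΔG = (+$246 billion) / 0.43528 ≈ +$565.2 billion.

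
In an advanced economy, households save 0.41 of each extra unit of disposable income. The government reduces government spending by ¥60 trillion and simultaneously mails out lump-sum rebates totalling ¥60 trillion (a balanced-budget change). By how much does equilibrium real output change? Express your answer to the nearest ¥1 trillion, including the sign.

MPC = 1 − MPS = 1 − 0.41 = 0.59.
Expenditure multiplier = 1/(1 − MPC) = 1/(1 − 0.59) = 1/0.41 ≈ 2.439.
ΔG contributes k·ΔG = (−¥60 trillion) / 0.41 ≈ −¥146.3 trillion.
ΔT of −¥60 trillion changes first-round spending by −c·ΔT = +¥35.4 trillion, contributing k·(−c·ΔT) = (+¥35.4 trillion) / 0.41 ≈ +¥86.3 trillion.
With ΔG = ΔT and no other leakages, the balanced-budget multiplier is 1, so ΔY = ΔG = −¥60 trillion.

−¥60 trillion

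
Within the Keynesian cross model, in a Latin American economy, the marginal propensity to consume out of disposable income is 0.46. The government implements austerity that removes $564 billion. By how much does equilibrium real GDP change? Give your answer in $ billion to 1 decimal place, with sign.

−$1,044.4 billion

Expenditure multiplier = 1/(1 − MPC) = 1/(1 − 0.46) = 1/0.54 ≈ 1.852.
ΔY = k × ΔG = (−$564 billion) / 0.54 ≈ −$1,044.4 billion.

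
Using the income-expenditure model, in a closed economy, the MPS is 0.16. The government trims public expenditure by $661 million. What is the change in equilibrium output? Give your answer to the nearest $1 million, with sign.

MPC = 1 − MPS = 1 − 0.16 = 0.84.
Spending multiplier = 1/(1 − MPC) = 1/(1 − 0.84) = 1/0.16 = 6.25.
ΔY = k × ΔG = (−$661 million) / 0.16 ≈ −$4,131 million.

−$4,131 million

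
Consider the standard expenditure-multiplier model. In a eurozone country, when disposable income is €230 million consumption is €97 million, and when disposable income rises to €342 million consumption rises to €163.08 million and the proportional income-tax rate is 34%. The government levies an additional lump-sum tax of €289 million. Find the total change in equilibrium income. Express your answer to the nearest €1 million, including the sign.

−€279 million

MPC = ΔC/ΔYd = (163.08 − 97)/(342 − 230) = 66.08/112 = 0.59.
A lump-sum tax change of +€289 million shifts disposable income by −€289 million; first-round consumption changes by −c × ΔT = −0.59 × (+€289 million) = −€170.51 million.
Expenditure multiplier = 1/(1 − c(1−t)) = 1/(1 − 0.59×0.66) = 1/0.6106 ≈ 1.638.
The tax multiplier is −c × k ≈ −0.966, so ΔY = k × (−c·ΔT) = (−€170.51 million) / 0.6106 ≈ −€279 million.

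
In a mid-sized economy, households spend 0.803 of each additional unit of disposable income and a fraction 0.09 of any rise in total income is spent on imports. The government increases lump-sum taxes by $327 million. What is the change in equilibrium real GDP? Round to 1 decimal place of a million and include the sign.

−$914.9 million

A lump-sum tax change of +$327 million shifts disposable income by −$327 million; first-round consumption changes by −c × ΔT = −0.803 × (+$327 million) = −$262.581 million.
Expenditure multiplier = 1/(1 − c + m) = 1/(1 − 0.803 + 0.09) = 1/0.287 ≈ 3.484.
The tax multiplier is −c × k ≈ −2.798, so ΔY = k × (−c·ΔT) = (−$262.581 million) / 0.287 ≈ −$914.9 million.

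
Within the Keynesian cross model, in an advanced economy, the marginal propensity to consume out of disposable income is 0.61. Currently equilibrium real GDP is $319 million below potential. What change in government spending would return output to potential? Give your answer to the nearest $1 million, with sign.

+$124 million

Spending multiplier = 1/(1 − MPC) = 1/(1 − 0.61) = 1/0.39 ≈ 2.564.
Need ΔY = +$319 million, so ΔG = ΔY/k = (+$319 million) × 0.39 ≈ +$124 million.
The government should increase government spending by $124 million.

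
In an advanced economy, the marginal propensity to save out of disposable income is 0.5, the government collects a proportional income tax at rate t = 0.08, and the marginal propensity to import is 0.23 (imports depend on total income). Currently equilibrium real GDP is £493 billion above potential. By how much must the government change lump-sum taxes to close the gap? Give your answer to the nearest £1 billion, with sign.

+£759 billion

MPC = 1 − MPS = 1 − 0.5 = 0.5.
Spending multiplier = 1/(1 − c(1−t) + m) = 1/(1 − 0.5×0.92 + 0.23) = 1/0.77 ≈ 1.299.
Tax multiplier = −c·k = −0.5/0.77 ≈ −0.649. Need ΔY = −£493 billion, so ΔT = ΔY/(−c·k) = −(−£493 billion) × 0.77 / 0.5 ≈ +£759 billion.
The government should raise lump-sum taxes by £759 billion.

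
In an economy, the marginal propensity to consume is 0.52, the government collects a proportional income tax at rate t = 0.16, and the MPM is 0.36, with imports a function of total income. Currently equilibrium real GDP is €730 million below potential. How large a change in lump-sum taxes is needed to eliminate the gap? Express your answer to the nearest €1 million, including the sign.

Spending multiplier = 1/(1 − c(1−t) + m) = 1/(1 − 0.52×0.84 + 0.36) = 1/0.9232 ≈ 1.083.
Tax multiplier = −c·k = −0.52/0.9232 ≈ −0.563. Need ΔY = +€730 million, so ΔT = ΔY/(−c·k) = −(+€730 million) × 0.9232 / 0.52 ≈ −€1,296 million.
The government should cut lump-sum taxes by €1,296 million.

−€1,296 million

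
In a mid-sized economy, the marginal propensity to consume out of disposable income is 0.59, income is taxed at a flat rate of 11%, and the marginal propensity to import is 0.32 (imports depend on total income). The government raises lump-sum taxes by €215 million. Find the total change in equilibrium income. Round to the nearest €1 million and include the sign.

A lump-sum tax change of +€215 million shifts disposable income by −€215 million; first-round consumption changes by −c × ΔT = −0.59 × (+€215 million) = −€126.85 million.
Expenditure multiplier = 1/(1 − c(1−t) + m) = 1/(1 − 0.59×0.89 + 0.32) = 1/0.7949 ≈ 1.258.
The tax multiplier is −c × k ≈ −0.742, so ΔY = k × (−c·ΔT) = (−€126.85 million) / 0.7949 ≈ −€160 million.

−€160 million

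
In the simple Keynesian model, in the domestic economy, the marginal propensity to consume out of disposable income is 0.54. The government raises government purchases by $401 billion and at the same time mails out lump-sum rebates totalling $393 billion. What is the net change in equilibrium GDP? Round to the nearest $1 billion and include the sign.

Expenditure multiplier = 1/(1 − MPC) = 1/(1 − 0.54) = 1/0.46 ≈ 2.174.
ΔG contributes k·ΔG = (+$401 billion) / 0.46 ≈ +$871.7 billion.
ΔT of −$393 billion changes first-round spending by −c·ΔT = +$212.22 billion, contributing k·(−c·ΔT) = (+$212.22 billion) / 0.46 ≈ +$461.3 billion.
Net ΔY = k(ΔG − c·ΔT) = (+$613.22 billion) / 0.46 ≈ +$1,333 billion.

+$1,333 billion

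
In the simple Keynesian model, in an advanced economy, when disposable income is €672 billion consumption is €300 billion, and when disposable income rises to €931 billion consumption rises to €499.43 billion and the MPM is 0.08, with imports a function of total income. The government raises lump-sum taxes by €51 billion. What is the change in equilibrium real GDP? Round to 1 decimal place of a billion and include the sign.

−€126.7 billion

MPC = ΔC/ΔYd = (499.43 − 300)/(931 − 672) = 199.43/259 = 0.77.
A lump-sum tax change of +€51 billion shifts disposable income by −€51 billion; first-round consumption changes by −c × ΔT = −0.77 × (+€51 billion) = −€39.27 billion.
Expenditure multiplier = 1/(1 − c + m) = 1/(1 − 0.77 + 0.08) = 1/0.31 ≈ 3.226.
The tax multiplier is −c × k ≈ −2.484, so ΔY = k × (−c·ΔT) = (−€39.27 billion) / 0.31 ≈ −€126.7 billion.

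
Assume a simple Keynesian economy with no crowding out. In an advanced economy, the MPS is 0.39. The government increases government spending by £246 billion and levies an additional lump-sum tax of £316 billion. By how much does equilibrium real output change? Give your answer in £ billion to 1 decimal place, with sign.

+£136.5 billion

MPC = 1 − MPS = 1 − 0.39 = 0.61.
Expenditure multiplier = 1/(1 − MPC) = 1/(1 − 0.61) = 1/0.39 ≈ 2.564.
ΔG contributes k·ΔG = (+£246 billion) / 0.39 ≈ +£630.8 billion.
ΔT of +£316 billion changes first-round spending by −c·ΔT = −£192.76 billion, contributing k·(−c·ΔT) = (−£192.76 billion) / 0.39 ≈ −£494.3 billion.
Net ΔY = k(ΔG − c·ΔT) = (+£53.24 billion) / 0.39 ≈ +£136.5 billion.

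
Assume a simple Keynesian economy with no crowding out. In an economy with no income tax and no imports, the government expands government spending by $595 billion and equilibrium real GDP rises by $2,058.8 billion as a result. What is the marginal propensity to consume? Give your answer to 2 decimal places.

Implied spending multiplier k = ΔY/ΔG = 2,058.8/595 ≈ 3.4602.
Since k = 1/(1 − MPC), MPC = 1 − 1/k = 1 − ΔG/ΔY = 1 − 595/2,058.8 ≈ 0.71.

0.71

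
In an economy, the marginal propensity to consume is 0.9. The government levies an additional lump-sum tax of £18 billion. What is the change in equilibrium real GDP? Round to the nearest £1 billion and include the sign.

A lump-sum tax change of +£18 billion shifts disposable income by −£18 billion; first-round consumption changes by −c × ΔT = −0.9 × (+£18 billion) = −£16.2 billion.
Expenditure multiplier = 1/(1 − MPC) = 1/(1 − 0.9) = 1/0.1 = 10.
The tax multiplier is −c × k = −9, so ΔY = k × (−c·ΔT) = (−£16.2 billion) / 0.1 = −£162 billion.

−£162 billion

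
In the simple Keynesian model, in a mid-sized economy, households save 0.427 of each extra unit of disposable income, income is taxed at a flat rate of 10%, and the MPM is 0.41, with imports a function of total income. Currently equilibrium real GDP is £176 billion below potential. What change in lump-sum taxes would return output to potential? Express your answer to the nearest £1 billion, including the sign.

MPC = 1 − MPS = 1 − 0.427 = 0.573.
Spending multiplier = 1/(1 − c(1−t) + m) = 1/(1 − 0.573×0.9 + 0.41) = 1/0.8943 ≈ 1.118.
Tax multiplier = −c·k = −0.573/0.8943 ≈ −0.641. Need ΔY = +£176 billion, so ΔT = ΔY/(−c·k) = −(+£176 billion) × 0.8943 / 0.573 ≈ −£275 billion.
The government should cut lump-sum taxes by £275 billion.

−£275 billion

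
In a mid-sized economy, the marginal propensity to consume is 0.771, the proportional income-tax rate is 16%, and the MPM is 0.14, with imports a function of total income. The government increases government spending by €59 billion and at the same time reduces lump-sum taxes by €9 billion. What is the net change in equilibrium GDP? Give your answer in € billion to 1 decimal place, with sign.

+€133.9 billion

Expenditure multiplier = 1/(1 − c(1−t) + m) = 1/(1 − 0.771×0.84 + 0.14) = 1/0.49236 ≈ 2.031.
ΔG contributes k·ΔG = (+€59 billion) / 0.49236 ≈ +€119.8 billion.
ΔT of −€9 billion changes first-round spending by −c·ΔT = +€6.939 billion, contributing k·(−c·ΔT) = (+€6.939 billion) / 0.49236 ≈ +€14.1 billion.
Net ΔY = k(ΔG − c·ΔT) = (+€65.939 billion) / 0.49236 ≈ +€133.9 billion.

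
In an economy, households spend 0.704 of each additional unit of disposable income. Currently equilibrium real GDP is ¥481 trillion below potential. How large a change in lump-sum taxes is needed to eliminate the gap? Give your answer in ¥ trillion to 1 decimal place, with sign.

Spending multiplier = 1/(1 − MPC) = 1/(1 − 0.704) = 1/0.296 ≈ 3.378.
Tax multiplier = −c·k = −0.704/0.296 ≈ −2.378. Need ΔY = +¥481 trillion, so ΔT = ΔY/(−c·k) = −(+¥481 trillion) × 0.296 / 0.704 ≈ −¥202.2 trillion.
The government should cut lump-sum taxes by ¥202.2 trillion.

−¥202.2 trillion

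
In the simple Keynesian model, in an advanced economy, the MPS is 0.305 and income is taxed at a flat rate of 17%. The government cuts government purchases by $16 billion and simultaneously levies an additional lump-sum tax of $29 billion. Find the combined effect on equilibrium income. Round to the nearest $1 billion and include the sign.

MPC = 1 − MPS = 1 − 0.305 = 0.695.
Expenditure multiplier = 1/(1 − c(1−t)) = 1/(1 − 0.695×0.83) = 1/0.42315 ≈ 2.363.
ΔG contributes k·ΔG = (−$16 billion) / 0.42315 ≈ −$37.8 billion.
ΔT of +$29 billion changes first-round spending by −c·ΔT = −$20.155 billion, contributing k·(−c·ΔT) = (−$20.155 billion) / 0.42315 ≈ −$47.6 billion.
Net ΔY = k(ΔG − c·ΔT) = (−$36.155 billion) / 0.42315 ≈ −$85 billion.

−$85 billion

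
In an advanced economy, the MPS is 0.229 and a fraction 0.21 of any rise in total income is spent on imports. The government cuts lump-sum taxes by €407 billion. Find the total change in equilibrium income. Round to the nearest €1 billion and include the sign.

+€715 billion

MPC = 1 − MPS = 1 − 0.229 = 0.771.
A lump-sum tax change of −€407 billion shifts disposable income by +€407 billion; first-round consumption changes by −c × ΔT = −0.771 × (−€407 billion) = +€313.797 billion.
Expenditure multiplier = 1/(1 − c + m) = 1/(1 − 0.771 + 0.21) = 1/0.439 ≈ 2.278.
The tax multiplier is −c × k ≈ −1.756, so ΔY = k × (−c·ΔT) = (+€313.797 billion) / 0.439 ≈ +€715 billion.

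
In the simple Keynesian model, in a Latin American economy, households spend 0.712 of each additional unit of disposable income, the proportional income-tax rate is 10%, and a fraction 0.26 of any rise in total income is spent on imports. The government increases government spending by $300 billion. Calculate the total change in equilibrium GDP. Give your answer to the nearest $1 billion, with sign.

+$484 billion

Spending multiplier = 1/(1 − c(1−t) + m) = 1/(1 − 0.712×0.9 + 0.26) = 1/0.6192 ≈ 1.615.
ΔY = k × ΔG = (+$300 billion) / 0.6192 ≈ +$484 billion.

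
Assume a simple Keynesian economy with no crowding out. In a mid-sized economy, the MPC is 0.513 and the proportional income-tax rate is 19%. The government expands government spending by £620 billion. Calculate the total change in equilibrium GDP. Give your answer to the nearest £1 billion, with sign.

Expenditure multiplier = 1/(1 − c(1−t)) = 1/(1 − 0.513×0.81) = 1/0.58447 ≈ 1.711.
ΔY = k × ΔG = (+£620 billion) / 0.58447 ≈ +£1,061 billion.

+£1,061 billion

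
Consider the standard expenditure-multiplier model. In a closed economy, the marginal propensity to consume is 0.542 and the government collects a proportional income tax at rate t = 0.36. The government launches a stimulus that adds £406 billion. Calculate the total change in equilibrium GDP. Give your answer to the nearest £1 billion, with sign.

+£622 billion

Expenditure multiplier = 1/(1 − c(1−t)) = 1/(1 − 0.542×0.64) = 1/0.65312 ≈ 1.531.
ΔY = k × ΔG = (+£406 billion) / 0.65312 ≈ +£622 billion.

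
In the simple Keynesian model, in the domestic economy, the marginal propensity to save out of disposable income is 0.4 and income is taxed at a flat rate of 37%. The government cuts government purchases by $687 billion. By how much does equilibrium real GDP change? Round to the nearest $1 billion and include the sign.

−$1,105 billion

MPC = 1 − MPS = 1 − 0.4 = 0.6.
Government-spending multiplier = 1/(1 − c(1−t)) = 1/(1 − 0.6×0.63) = 1/0.622 ≈ 1.608.
ΔY = k × ΔG = (−$687 billion) / 0.622 ≈ −$1,105 billion.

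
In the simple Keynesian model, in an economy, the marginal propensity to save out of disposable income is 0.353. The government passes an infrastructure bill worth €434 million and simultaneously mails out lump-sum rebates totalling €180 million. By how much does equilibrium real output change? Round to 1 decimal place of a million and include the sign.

MPC = 1 − MPS = 1 − 0.353 = 0.647.
Expenditure multiplier = 1/(1 − MPC) = 1/(1 − 0.647) = 1/0.353 ≈ 2.833.
ΔG contributes k·ΔG = (+€434 million) / 0.353 ≈ +€1,229.5 million.
ΔT of −€180 million changes first-round spending by −c·ΔT = +€116.46 million, contributing k·(−c·ΔT) = (+€116.46 million) / 0.353 ≈ +€329.9 million.
Net ΔY = k(ΔG − c·ΔT) = (+€550.46 million) / 0.353 ≈ +€1,559.4 million.

+€1,559.4 million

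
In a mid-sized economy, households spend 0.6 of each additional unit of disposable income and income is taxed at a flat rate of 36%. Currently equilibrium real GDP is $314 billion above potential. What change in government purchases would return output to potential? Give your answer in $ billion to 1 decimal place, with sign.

−$193.4 billion

Spending multiplier = 1/(1 − c(1−t)) = 1/(1 − 0.6×0.64) = 1/0.616 ≈ 1.623.
Need ΔY = −$314 billion, so ΔG = ΔY/k = (−$314 billion) × 0.616 ≈ −$193.4 billion.
The government should cut government purchases by $193.4 billion.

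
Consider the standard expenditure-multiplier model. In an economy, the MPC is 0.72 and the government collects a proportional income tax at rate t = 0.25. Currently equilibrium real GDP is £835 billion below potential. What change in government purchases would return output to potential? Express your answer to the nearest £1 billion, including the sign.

Spending multiplier = 1/(1 − c(1−t)) = 1/(1 − 0.72×0.75) = 1/0.46 ≈ 2.174.
Need ΔY = +£835 billion, so ΔG = ΔY/k = (+£835 billion) × 0.46 ≈ +£384 billion.
The government should increase government purchases by £384 billion.

+£384 billion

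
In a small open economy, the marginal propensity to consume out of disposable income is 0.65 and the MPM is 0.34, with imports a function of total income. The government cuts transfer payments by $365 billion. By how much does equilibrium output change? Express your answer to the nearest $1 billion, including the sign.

−$344 billion

The transfer change shifts disposable income by −$365 billion, so first-round consumption changes by c·ΔTR = 0.65 × (−$365 billion) = −$237.25 billion.
Expenditure multiplier = 1/(1 − c + m) = 1/(1 − 0.65 + 0.34) = 1/0.69 ≈ 1.449.
The transfer multiplier is c × k ≈ 0.942, so ΔY = k × (c·ΔTR) = (−$237.25 billion) / 0.69 ≈ −$344 billion.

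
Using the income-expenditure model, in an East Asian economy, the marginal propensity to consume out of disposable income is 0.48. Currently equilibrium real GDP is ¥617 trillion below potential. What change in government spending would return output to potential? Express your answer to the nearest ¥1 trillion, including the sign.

+¥321 trillion

Spending multiplier = 1/(1 − MPC) = 1/(1 − 0.48) = 1/0.52 ≈ 1.923.
Need ΔY = +¥617 trillion, so ΔG = ΔY/k = (+¥617 trillion) × 0.52 ≈ +¥321 trillion.
The government should increase government spending by ¥321 trillion.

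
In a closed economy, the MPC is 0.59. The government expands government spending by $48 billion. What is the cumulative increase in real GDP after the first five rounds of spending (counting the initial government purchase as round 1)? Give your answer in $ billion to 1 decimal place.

$108.7 billion

Round 1 adds ΔG = $48 billion; each later round is MPC = 0.59 times the previous.
After 5 rounds: 48 + 28.32 + 16.7088 + 9.858192 + 5.81633328 = ΔG·(1 − c^5)/(1 − c) = 48 × (1 − 0.0714924299)/0.41 ≈ $108.7 billion.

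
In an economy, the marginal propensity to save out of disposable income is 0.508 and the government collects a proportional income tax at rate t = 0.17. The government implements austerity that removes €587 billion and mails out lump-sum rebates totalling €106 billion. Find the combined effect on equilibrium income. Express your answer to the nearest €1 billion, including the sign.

MPC = 1 − MPS = 1 − 0.508 = 0.492.
Expenditure multiplier = 1/(1 − c(1−t)) = 1/(1 − 0.492×0.83) = 1/0.59164 ≈ 1.69.
ΔG contributes k·ΔG = (−€587 billion) / 0.59164 ≈ −€992.2 billion.
ΔT of −€106 billion changes first-round spending by −c·ΔT = +€52.152 billion, contributing k·(−c·ΔT) = (+€52.152 billion) / 0.59164 ≈ +€88.1 billion.
Net ΔY = k(ΔG − c·ΔT) = (−€534.848 billion) / 0.59164 ≈ −€904 billion.

−€904 billion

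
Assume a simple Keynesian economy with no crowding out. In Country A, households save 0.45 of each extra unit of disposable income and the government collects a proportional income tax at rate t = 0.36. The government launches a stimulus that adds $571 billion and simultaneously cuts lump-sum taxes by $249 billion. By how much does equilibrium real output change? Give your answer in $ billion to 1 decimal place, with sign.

+$1,092.5 billion

MPC = 1 − MPS = 1 − 0.45 = 0.55.
Expenditure multiplier = 1/(1 − c(1−t)) = 1/(1 − 0.55×0.64) = 1/0.648 ≈ 1.543.
ΔG contributes k·ΔG = (+$571 billion) / 0.648 ≈ +$881.2 billion.
ΔT of −$249 billion changes first-round spending by −c·ΔT = +$136.95 billion, contributing k·(−c·ΔT) = (+$136.95 billion) / 0.648 ≈ +$211.3 billion.
Net ΔY = k(ΔG − c·ΔT) = (+$707.95 billion) / 0.648 ≈ +$1,092.5 billion.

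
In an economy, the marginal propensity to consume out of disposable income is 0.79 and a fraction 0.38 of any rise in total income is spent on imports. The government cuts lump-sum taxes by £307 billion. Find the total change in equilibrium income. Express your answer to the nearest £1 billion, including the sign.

A lump-sum tax change of −£307 billion shifts disposable income by +£307 billion; first-round consumption changes by −c × ΔT = −0.79 × (−£307 billion) = +£242.53 billion.
Expenditure multiplier = 1/(1 − c + m) = 1/(1 − 0.79 + 0.38) = 1/0.59 ≈ 1.695.
The tax multiplier is −c × k ≈ −1.339, so ΔY = k × (−c·ΔT) = (+£242.53 billion) / 0.59 ≈ +£411 billion.

+£411 billion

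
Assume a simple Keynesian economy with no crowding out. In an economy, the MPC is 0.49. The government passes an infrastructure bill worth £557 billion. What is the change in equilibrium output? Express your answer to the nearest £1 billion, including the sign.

Government-spending multiplier = 1/(1 − MPC) = 1/(1 − 0.49) = 1/0.51 ≈ 1.961.
ΔY = k × ΔG = (+£557 billion) / 0.51 ≈ +£1,092 billion.

+£1,092 billion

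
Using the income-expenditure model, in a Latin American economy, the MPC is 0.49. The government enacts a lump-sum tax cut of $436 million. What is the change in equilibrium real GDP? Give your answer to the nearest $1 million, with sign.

+$419 million

A lump-sum tax change of −$436 million shifts disposable income by +$436 million; first-round consumption changes by −c × ΔT = −0.49 × (−$436 million) = +$213.64 million.
Expenditure multiplier = 1/(1 − MPC) = 1/(1 − 0.49) = 1/0.51 ≈ 1.961.
The tax multiplier is −c × k ≈ −0.961, so ΔY = k × (−c·ΔT) = (+$213.64 million) / 0.51 ≈ +$419 million.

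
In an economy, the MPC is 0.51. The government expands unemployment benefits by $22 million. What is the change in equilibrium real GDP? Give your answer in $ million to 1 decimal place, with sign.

The transfer change shifts disposable income by +$22 million, so first-round consumption changes by c·ΔTR = 0.51 × (+$22 million) = +$11.22 million.
Expenditure multiplier = 1/(1 − MPC) = 1/(1 − 0.51) = 1/0.49 ≈ 2.041.
The transfer multiplier is c × k ≈ 1.041, so ΔY = k × (c·ΔTR) = (+$11.22 million) / 0.49 ≈ +$22.9 million.

+$22.9 million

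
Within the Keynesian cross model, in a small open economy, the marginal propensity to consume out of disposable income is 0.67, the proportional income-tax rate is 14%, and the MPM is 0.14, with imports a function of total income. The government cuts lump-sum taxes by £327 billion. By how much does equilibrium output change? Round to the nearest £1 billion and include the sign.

A lump-sum tax change of −£327 billion shifts disposable income by +£327 billion; first-round consumption changes by −c × ΔT = −0.67 × (−£327 billion) = +£219.09 billion.
Expenditure multiplier = 1/(1 − c(1−t) + m) = 1/(1 − 0.67×0.86 + 0.14) = 1/0.5638 ≈ 1.774.
The tax multiplier is −c × k ≈ −1.188, so ΔY = k × (−c·ΔT) = (+£219.09 billion) / 0.5638 ≈ +£389 billion.

+£389 billion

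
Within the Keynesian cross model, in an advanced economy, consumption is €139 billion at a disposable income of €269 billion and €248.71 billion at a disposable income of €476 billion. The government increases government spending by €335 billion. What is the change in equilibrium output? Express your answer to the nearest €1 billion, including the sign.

MPC = ΔC/ΔYd = (248.71 − 139)/(476 − 269) = 109.71/207 = 0.53.
Government-spending multiplier = 1/(1 − MPC) = 1/(1 − 0.53) = 1/0.47 ≈ 2.128.
ΔY = k × ΔG = (+€335 billion) / 0.47 ≈ +€713 billion.

+€713 billion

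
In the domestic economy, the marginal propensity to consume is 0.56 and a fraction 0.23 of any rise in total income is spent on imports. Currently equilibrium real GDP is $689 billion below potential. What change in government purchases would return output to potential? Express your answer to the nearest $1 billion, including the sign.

+$462 billion

Spending multiplier = 1/(1 − c + m) = 1/(1 − 0.56 + 0.23) = 1/0.67 ≈ 1.493.
Need ΔY = +$689 billion, so ΔG = ΔY/k = (+$689 billion) × 0.67 ≈ +$462 billion.
The government should increase government purchases by $462 billion.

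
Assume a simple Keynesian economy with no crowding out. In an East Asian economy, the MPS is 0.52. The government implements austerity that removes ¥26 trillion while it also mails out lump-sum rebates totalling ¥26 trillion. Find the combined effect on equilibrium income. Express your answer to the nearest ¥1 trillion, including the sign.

MPC = 1 − MPS = 1 − 0.52 = 0.48.
Expenditure multiplier = 1/(1 − MPC) = 1/(1 − 0.48) = 1/0.52 ≈ 1.923.
ΔG contributes k·ΔG = (−¥26 trillion) / 0.52 = −¥50 trillion.
ΔT of −¥26 trillion changes first-round spending by −c·ΔT = +¥12.48 trillion, contributing k·(−c·ΔT) = (+¥12.48 trillion) / 0.52 = +¥24 trillion.
With ΔG = ΔT and no other leakages, the balanced-budget multiplier is 1, so ΔY = ΔG = −¥26 trillion.

−¥26 trillion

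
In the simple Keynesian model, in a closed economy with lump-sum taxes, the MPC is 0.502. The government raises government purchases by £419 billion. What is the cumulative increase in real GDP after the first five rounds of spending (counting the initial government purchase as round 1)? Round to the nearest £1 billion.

£815 billion

Round 1 adds ΔG = £419 billion; each later round is MPC = 0.502 times the previous.
After 5 rounds: 419 + 210.338 + 105.589676 + 53.006017352 + 26.609020710704 = ΔG·(1 − c^5)/(1 − c) = 419 × (1 − 0.031880020040032)/0.498 ≈ £815 billion.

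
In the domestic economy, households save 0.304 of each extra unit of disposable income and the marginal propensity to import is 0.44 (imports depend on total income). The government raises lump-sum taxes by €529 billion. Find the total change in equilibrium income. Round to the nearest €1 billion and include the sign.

−€495 billion

MPC = 1 − MPS = 1 − 0.304 = 0.696.
A lump-sum tax change of +€529 billion shifts disposable income by −€529 billion; first-round consumption changes by −c × ΔT = −0.696 × (+€529 billion) = −€368.184 billion.
Expenditure multiplier = 1/(1 − c + m) = 1/(1 − 0.696 + 0.44) = 1/0.744 ≈ 1.344.
The tax multiplier is −c × k ≈ −0.935, so ΔY = k × (−c·ΔT) = (−€368.184 billion) / 0.744 ≈ −€495 billion.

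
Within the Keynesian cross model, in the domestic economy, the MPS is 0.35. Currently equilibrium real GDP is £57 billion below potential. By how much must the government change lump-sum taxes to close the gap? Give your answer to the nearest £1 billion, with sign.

−£31 billion

MPC = 1 − MPS = 1 − 0.35 = 0.65.
Spending multiplier = 1/(1 − MPC) = 1/(1 − 0.65) = 1/0.35 ≈ 2.857.
Tax multiplier = −c·k = −0.65/0.35 ≈ −1.857. Need ΔY = +£57 billion, so ΔT = ΔY/(−c·k) = −(+£57 billion) × 0.35 / 0.65 ≈ −£31 billion.
The government should cut lump-sum taxes by £31 billion.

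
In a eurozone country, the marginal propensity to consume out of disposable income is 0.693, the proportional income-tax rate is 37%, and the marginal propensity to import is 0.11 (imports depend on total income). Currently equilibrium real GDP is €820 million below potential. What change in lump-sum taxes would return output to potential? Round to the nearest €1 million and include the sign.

Spending multiplier = 1/(1 − c(1−t) + m) = 1/(1 − 0.693×0.63 + 0.11) = 1/0.67341 ≈ 1.485.
Tax multiplier = −c·k = −0.693/0.67341 ≈ −1.029. Need ΔY = +€820 million, so ΔT = ΔY/(−c·k) = −(+€820 million) × 0.67341 / 0.693 ≈ −€797 million.
The government should cut lump-sum taxes by €797 million.

−€797 million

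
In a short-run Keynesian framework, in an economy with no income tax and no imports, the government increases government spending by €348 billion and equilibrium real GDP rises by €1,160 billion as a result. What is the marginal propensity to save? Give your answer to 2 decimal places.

0.30

Implied spending multiplier k = ΔY/ΔG = 1,160/348 ≈ 3.3333.
Since k = 1/(1 − MPC), MPC = 1 − 1/k = 1 − ΔG/ΔY = 1 − 348/1,160 = 0.70.
MPS = 1 − MPC = 0.30.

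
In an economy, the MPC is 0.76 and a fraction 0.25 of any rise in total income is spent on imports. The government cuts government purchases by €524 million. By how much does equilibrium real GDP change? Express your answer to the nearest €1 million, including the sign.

−€1,069 million

Expenditure multiplier = 1/(1 − c + m) = 1/(1 − 0.76 + 0.25) = 1/0.49 ≈ 2.041.
ΔY = k × ΔG = (−€524 million) / 0.49 ≈ −€1,069 million.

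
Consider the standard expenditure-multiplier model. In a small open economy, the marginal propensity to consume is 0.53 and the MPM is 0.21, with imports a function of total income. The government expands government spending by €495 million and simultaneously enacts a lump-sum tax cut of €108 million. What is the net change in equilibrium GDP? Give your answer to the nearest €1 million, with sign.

Expenditure multiplier = 1/(1 − c + m) = 1/(1 − 0.53 + 0.21) = 1/0.68 ≈ 1.471.
ΔG contributes k·ΔG = (+€495 million) / 0.68 ≈ +€727.9 million.
ΔT of −€108 million changes first-round spending by −c·ΔT = +€57.24 million, contributing k·(−c·ΔT) = (+€57.24 million) / 0.68 ≈ +€84.2 million.
Net ΔY = k(ΔG − c·ΔT) = (+€552.24 million) / 0.68 ≈ +€812 million.

+€812 million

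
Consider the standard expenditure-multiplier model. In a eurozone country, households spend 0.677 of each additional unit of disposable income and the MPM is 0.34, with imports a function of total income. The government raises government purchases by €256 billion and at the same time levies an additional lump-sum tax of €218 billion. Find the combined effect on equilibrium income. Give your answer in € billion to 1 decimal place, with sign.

Expenditure multiplier = 1/(1 − c + m) = 1/(1 − 0.677 + 0.34) = 1/0.663 ≈ 1.508.
ΔG contributes k·ΔG = (+€256 billion) / 0.663 ≈ +€386.1 billion.
ΔT of +€218 billion changes first-round spending by −c·ΔT = −€147.586 billion, contributing k·(−c·ΔT) = (−€147.586 billion) / 0.663 ≈ −€222.6 billion.
Net ΔY = k(ΔG − c·ΔT) = (+€108.414 billion) / 0.663 ≈ +€163.5 billion.

+€163.5 billion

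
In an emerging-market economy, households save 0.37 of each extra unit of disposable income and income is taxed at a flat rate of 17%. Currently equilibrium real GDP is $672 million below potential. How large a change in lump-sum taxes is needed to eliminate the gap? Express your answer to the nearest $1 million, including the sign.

MPC = 1 − MPS = 1 − 0.37 = 0.63.
Spending multiplier = 1/(1 − c(1−t)) = 1/(1 − 0.63×0.83) = 1/0.4771 ≈ 2.096.
Tax multiplier = −c·k = −0.63/0.4771 ≈ −1.32. Need ΔY = +$672 million, so ΔT = ΔY/(−c·k) = −(+$672 million) × 0.4771 / 0.63 ≈ −$509 million.
The government should cut lump-sum taxes by $509 million.

−$509 million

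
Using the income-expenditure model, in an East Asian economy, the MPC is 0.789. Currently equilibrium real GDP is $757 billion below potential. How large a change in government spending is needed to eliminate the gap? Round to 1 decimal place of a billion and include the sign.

Spending multiplier = 1/(1 − MPC) = 1/(1 − 0.789) = 1/0.211 ≈ 4.739.
Need ΔY = +$757 billion, so ΔG = ΔY/k = (+$757 billion) × 0.211 ≈ +$159.7 billion.
The government should increase government spending by $159.7 billion.

+$159.7 billion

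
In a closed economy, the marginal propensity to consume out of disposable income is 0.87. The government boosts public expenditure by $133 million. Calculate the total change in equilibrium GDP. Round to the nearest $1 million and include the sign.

Government-spending multiplier = 1/(1 − MPC) = 1/(1 − 0.87) = 1/0.13 ≈ 7.692.
ΔY = k × ΔG = (+$133 million) / 0.13 ≈ +$1,023 million.

+$1,023 million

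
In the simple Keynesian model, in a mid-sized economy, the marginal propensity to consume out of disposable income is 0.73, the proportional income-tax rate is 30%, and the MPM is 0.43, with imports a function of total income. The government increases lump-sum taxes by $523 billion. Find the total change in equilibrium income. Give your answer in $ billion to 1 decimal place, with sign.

A lump-sum tax change of +$523 billion shifts disposable income by −$523 billion; first-round consumption changes by −c × ΔT = −0.73 × (+$523 billion) = −$381.79 billion.
Expenditure multiplier = 1/(1 − c(1−t) + m) = 1/(1 − 0.73×0.7 + 0.43) = 1/0.919 ≈ 1.088.
The tax multiplier is −c × k ≈ −0.794, so ΔY = k × (−c·ΔT) = (−$381.79 billion) / 0.919 ≈ −$415.4 billion.

−$415.4 billion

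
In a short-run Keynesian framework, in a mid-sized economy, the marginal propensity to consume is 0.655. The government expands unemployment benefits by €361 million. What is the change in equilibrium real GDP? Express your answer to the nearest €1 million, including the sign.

+€685 million

The transfer change shifts disposable income by +€361 million, so first-round consumption changes by c·ΔTR = 0.655 × (+€361 million) = +€236.455 million.
Expenditure multiplier = 1/(1 − MPC) = 1/(1 − 0.655) = 1/0.345 ≈ 2.899.
The transfer multiplier is c × k ≈ 1.899, so ΔY = k × (c·ΔTR) = (+€236.455 million) / 0.345 ≈ +€685 million.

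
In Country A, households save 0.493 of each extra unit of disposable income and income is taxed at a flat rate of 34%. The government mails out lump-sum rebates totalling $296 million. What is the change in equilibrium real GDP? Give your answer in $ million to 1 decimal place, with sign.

MPC = 1 − MPS = 1 − 0.493 = 0.507.
A lump-sum tax change of −$296 million shifts disposable income by +$296 million; first-round consumption changes by −c × ΔT = −0.507 × (−$296 million) = +$150.072 million.
Expenditure multiplier = 1/(1 − c(1−t)) = 1/(1 − 0.507×0.66) = 1/0.66538 ≈ 1.503.
The tax multiplier is −c × k ≈ −0.762, so ΔY = k × (−c·ΔT) = (+$150.072 million) / 0.66538 ≈ +$225.5 million.

+$225.5 million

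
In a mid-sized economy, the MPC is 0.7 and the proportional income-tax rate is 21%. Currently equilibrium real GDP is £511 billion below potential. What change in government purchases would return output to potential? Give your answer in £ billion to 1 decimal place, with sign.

+£228.4 billion

Spending multiplier = 1/(1 − c(1−t)) = 1/(1 − 0.7×0.79) = 1/0.447 ≈ 2.237.
Need ΔY = +£511 billion, so ΔG = ΔY/k = (+£511 billion) × 0.447 ≈ +£228.4 billion.
The government should increase government purchases by £228.4 billion.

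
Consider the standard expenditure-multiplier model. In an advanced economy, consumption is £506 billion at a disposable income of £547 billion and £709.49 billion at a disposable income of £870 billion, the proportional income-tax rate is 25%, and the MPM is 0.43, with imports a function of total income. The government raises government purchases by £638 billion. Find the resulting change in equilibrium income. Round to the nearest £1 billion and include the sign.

+£666 billion

MPC = ΔC/ΔYd = (709.49 − 506)/(870 − 547) = 203.49/323 = 0.63.
Spending multiplier = 1/(1 − c(1−t) + m) = 1/(1 − 0.63×0.75 + 0.43) = 1/0.9575 ≈ 1.044.
ΔY = k × ΔG = (+£638 billion) / 0.9575 ≈ +£666 billion.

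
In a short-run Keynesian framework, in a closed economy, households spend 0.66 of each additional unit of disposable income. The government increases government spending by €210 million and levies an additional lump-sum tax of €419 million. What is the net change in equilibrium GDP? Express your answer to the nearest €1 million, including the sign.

Expenditure multiplier = 1/(1 − MPC) = 1/(1 − 0.66) = 1/0.34 ≈ 2.941.
ΔG contributes k·ΔG = (+€210 million) / 0.34 ≈ +€617.6 million.
ΔT of +€419 million changes first-round spending by −c·ΔT = −€276.54 million, contributing k·(−c·ΔT) = (−€276.54 million) / 0.34 ≈ −€813.4 million.
Net ΔY = k(ΔG − c·ΔT) = (−€66.54 million) / 0.34 ≈ −€196 million.

−€196 million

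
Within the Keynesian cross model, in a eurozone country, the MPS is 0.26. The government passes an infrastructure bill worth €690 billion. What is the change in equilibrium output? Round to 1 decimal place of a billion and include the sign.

+€2,653.8 billion

MPC = 1 − MPS = 1 − 0.26 = 0.74.
Expenditure multiplier = 1/(1 − MPC) = 1/(1 − 0.74) = 1/0.26 ≈ 3.846.
ΔY = k × ΔG = (+€690 billion) / 0.26 ≈ +€2,653.8 billion.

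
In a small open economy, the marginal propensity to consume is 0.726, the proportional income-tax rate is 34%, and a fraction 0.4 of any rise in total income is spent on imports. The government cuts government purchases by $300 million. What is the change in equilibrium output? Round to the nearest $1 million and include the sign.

Government-spending multiplier = 1/(1 − c(1−t) + m) = 1/(1 − 0.726×0.66 + 0.4) = 1/0.92084 ≈ 1.086.
ΔY = k × ΔG = (−$300 million) / 0.92084 ≈ −$326 million.

−$326 million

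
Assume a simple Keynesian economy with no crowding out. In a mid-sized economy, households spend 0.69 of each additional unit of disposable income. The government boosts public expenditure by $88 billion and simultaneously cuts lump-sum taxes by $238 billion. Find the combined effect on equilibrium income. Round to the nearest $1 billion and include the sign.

+$814 billion

Expenditure multiplier = 1/(1 − MPC) = 1/(1 − 0.69) = 1/0.31 ≈ 3.226.
ΔG contributes k·ΔG = (+$88 billion) / 0.31 ≈ +$283.9 billion.
ΔT of −$238 billion changes first-round spending by −c·ΔT = +$164.22 billion, contributing k·(−c·ΔT) = (+$164.22 billion) / 0.31 ≈ +$529.7 billion.
Net ΔY = k(ΔG − c·ΔT) = (+$252.22 billion) / 0.31 ≈ +$814 billion.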